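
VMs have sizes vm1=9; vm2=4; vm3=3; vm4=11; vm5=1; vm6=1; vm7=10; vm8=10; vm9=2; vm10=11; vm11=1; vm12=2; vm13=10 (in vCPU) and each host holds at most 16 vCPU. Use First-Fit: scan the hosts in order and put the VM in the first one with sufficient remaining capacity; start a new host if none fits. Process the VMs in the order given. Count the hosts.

Put vm1 (9 vCPU) in host 1; 7 vCPU remain.
Put vm2 (4 vCPU) in host 1; 3 vCPU remain.
Put vm3 (3 vCPU) in host 1; 0 vCPU remain.
Put vm4 (11 vCPU) in host 2; 5 vCPU remain.
Put vm5 (1 vCPU) in host 2; 4 vCPU remain.
Put vm6 (1 vCPU) in host 2; 3 vCPU remain.
Put vm7 (10 vCPU) in host 3; 6 vCPU remain.
Put vm8 (10 vCPU) in host 4; 6 vCPU remain.
Put vm9 (2 vCPU) in host 2; 1 vCPU remain.
Put vm10 (11 vCPU) in host 5; 5 vCPU remain.
Put vm11 (1 vCPU) in host 2; 0 vCPU remain.
Put vm12 (2 vCPU) in host 3; 4 vCPU remain.
Put vm13 (10 vCPU) in host 6; 6 vCPU remain.

6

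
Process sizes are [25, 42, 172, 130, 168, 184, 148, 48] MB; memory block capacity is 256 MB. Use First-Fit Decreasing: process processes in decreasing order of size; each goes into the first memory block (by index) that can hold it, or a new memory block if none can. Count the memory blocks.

5

Sorted descending: 184, 172, 168, 148, 130, 48, 42, 25.
Put 184 MB in memory block 1; 72 MB remain.
Put 172 MB in memory block 2; 84 MB remain.
Put 168 MB in memory block 3; 88 MB remain.
Put 148 MB in memory block 4; 108 MB remain.
Put 130 MB in memory block 5; 126 MB remain.
Put 48 MB in memory block 1; 24 MB remain.
Put 42 MB in memory block 2; 42 MB remain.
Put 25 MB in memory block 2; 17 MB remain.
Final memory blocks: [184,48] [172,42,25] [168] [148] [130].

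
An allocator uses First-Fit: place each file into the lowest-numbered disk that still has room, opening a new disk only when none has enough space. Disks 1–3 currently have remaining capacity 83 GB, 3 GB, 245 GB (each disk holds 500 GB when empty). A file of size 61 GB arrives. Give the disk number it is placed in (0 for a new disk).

Disks with room: disk 1 (83 GB), disk 3 (245 GB).
The first with room is disk 1.

1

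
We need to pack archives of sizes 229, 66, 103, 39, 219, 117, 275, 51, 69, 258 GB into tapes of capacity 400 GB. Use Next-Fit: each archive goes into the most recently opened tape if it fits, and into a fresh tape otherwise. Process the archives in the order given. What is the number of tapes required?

4

229 GB → tape 1 (remaining 171 GB)
66 GB → tape 1 (remaining 105 GB)
103 GB → tape 1 (remaining 2 GB)
39 GB → tape 2 (remaining 361 GB)
219 GB → tape 2 (remaining 142 GB)
117 GB → tape 2 (remaining 25 GB)
275 GB → tape 3 (remaining 125 GB)
51 GB → tape 3 (remaining 74 GB)
69 GB → tape 3 (remaining 5 GB)
258 GB → tape 4 (remaining 142 GB)
Final tapes: [229,66,103] [39,219,117] [275,51,69] [258].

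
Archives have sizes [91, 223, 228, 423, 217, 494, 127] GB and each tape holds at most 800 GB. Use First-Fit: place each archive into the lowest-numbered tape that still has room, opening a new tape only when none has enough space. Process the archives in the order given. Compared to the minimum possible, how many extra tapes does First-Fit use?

First-Fit: [91,223,228,217] [423,127] [494] → 3 tapes.
Total size 1803 GB; any packing needs at least ⌈1803/800⌉ = 3 tapes.
So 3 is already optimal.

0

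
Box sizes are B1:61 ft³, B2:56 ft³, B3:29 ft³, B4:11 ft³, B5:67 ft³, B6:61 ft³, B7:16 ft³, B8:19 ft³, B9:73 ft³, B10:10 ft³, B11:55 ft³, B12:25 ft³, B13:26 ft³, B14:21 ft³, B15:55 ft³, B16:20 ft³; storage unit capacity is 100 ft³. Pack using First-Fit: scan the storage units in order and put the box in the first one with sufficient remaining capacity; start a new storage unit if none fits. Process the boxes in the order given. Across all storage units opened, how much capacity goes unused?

95

B1 (61 ft³) → storage unit 1 (remaining 39 ft³)
B2 (56 ft³) → storage unit 2 (remaining 44 ft³)
B3 (29 ft³) → storage unit 1 (remaining 10 ft³)
B4 (11 ft³) → storage unit 2 (remaining 33 ft³)
B5 (67 ft³) → storage unit 3 (remaining 33 ft³)
B6 (61 ft³) → storage unit 4 (remaining 39 ft³)
B7 (16 ft³) → storage unit 2 (remaining 17 ft³)
B8 (19 ft³) → storage unit 3 (remaining 14 ft³)
B9 (73 ft³) → storage unit 5 (remaining 27 ft³)
B10 (10 ft³) → storage unit 1 (remaining 0 ft³)
B11 (55 ft³) → storage unit 6 (remaining 45 ft³)
B12 (25 ft³) → storage unit 4 (remaining 14 ft³)
B13 (26 ft³) → storage unit 5 (remaining 1 ft³)
B14 (21 ft³) → storage unit 6 (remaining 24 ft³)
B15 (55 ft³) → storage unit 7 (remaining 45 ft³)
B16 (20 ft³) → storage unit 6 (remaining 4 ft³)
7 storage units × 100 ft³ = 700 ft³; used 605 ft³; unused 95 ft³.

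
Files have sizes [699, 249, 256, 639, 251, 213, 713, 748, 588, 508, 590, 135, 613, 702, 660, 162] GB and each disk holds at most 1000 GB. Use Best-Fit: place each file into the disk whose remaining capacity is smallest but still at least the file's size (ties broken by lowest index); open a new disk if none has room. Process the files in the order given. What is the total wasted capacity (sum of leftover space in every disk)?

699 GB → disk 1 (remaining 301 GB)
249 GB → disk 1 (remaining 52 GB)
256 GB → disk 2 (remaining 744 GB)
639 GB → disk 2 (remaining 105 GB)
251 GB → disk 3 (remaining 749 GB)
213 GB → disk 3 (remaining 536 GB)
713 GB → disk 4 (remaining 287 GB)
748 GB → disk 5 (remaining 252 GB)
588 GB → disk 6 (remaining 412 GB)
508 GB → disk 3 (remaining 28 GB)
590 GB → disk 7 (remaining 410 GB)
135 GB → disk 5 (remaining 117 GB)
613 GB → disk 8 (remaining 387 GB)
702 GB → disk 9 (remaining 298 GB)
660 GB → disk 10 (remaining 340 GB)
162 GB → disk 4 (remaining 125 GB)
10 disks × 1000 GB = 10000 GB; used 7726 GB; unused 2274 GB.

2274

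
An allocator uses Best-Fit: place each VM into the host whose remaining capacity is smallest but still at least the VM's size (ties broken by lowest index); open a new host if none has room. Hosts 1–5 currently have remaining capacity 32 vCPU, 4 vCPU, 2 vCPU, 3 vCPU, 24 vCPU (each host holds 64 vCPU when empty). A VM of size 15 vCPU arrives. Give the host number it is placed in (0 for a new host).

Hosts with room: host 1 (32 vCPU), host 5 (24 vCPU).
Tightest fit is host 5 with 24 vCPU free.

5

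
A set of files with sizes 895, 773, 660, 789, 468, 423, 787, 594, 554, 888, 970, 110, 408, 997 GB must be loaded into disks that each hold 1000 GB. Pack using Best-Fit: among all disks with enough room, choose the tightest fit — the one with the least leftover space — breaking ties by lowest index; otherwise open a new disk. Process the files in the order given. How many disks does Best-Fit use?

11

disk 1: place 895 GB, 105 GB left
disk 2: place 773 GB, 227 GB left
disk 3: place 660 GB, 340 GB left
disk 4: place 789 GB, 211 GB left
disk 5: place 468 GB, 532 GB left
disk 5: place 423 GB, 109 GB left
disk 6: place 787 GB, 213 GB left
disk 7: place 594 GB, 406 GB left
disk 8: place 554 GB, 446 GB left
disk 9: place 888 GB, 112 GB left
disk 10: place 970 GB, 30 GB left
disk 9: place 110 GB, 2 GB left
disk 8: place 408 GB, 38 GB left
disk 11: place 997 GB, 3 GB left
Final disks: [895] [773] [660] [789] [468,423] [787] [594] [554,408] [888,110] [970] [997].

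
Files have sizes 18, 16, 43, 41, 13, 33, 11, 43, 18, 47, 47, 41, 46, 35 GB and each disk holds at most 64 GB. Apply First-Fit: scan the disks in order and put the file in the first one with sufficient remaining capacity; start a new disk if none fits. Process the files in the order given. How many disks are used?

10

18 GB → disk 1 (remaining 46 GB)
16 GB → disk 1 (remaining 30 GB)
43 GB → disk 2 (remaining 21 GB)
41 GB → disk 3 (remaining 23 GB)
13 GB → disk 1 (remaining 17 GB)
33 GB → disk 4 (remaining 31 GB)
11 GB → disk 1 (remaining 6 GB)
43 GB → disk 5 (remaining 21 GB)
18 GB → disk 2 (remaining 3 GB)
47 GB → disk 6 (remaining 17 GB)
47 GB → disk 7 (remaining 17 GB)
41 GB → disk 8 (remaining 23 GB)
46 GB → disk 9 (remaining 18 GB)
35 GB → disk 10 (remaining 29 GB)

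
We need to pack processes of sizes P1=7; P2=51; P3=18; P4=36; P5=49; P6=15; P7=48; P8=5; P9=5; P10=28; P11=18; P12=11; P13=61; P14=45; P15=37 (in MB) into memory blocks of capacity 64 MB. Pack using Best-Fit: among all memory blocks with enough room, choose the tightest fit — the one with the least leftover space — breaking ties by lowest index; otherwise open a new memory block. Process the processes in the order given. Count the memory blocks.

8

Put P1 (7 MB) in memory block 1; 57 MB remain.
Put P2 (51 MB) in memory block 1; 6 MB remain.
Put P3 (18 MB) in memory block 2; 46 MB remain.
Put P4 (36 MB) in memory block 2; 10 MB remain.
Put P5 (49 MB) in memory block 3; 15 MB remain.
Put P6 (15 MB) in memory block 3; 0 MB remain.
Put P7 (48 MB) in memory block 4; 16 MB remain.
Put P8 (5 MB) in memory block 1; 1 MB remain.
Put P9 (5 MB) in memory block 2; 5 MB remain.
Put P10 (28 MB) in memory block 5; 36 MB remain.
Put P11 (18 MB) in memory block 5; 18 MB remain.
Put P12 (11 MB) in memory block 4; 5 MB remain.
Put P13 (61 MB) in memory block 6; 3 MB remain.
Put P14 (45 MB) in memory block 7; 19 MB remain.
Put P15 (37 MB) in memory block 8; 27 MB remain.
Final memory blocks: [7,51,5] [18,36,5] [49,15] [48,11] [28,18] [61] [45] [37].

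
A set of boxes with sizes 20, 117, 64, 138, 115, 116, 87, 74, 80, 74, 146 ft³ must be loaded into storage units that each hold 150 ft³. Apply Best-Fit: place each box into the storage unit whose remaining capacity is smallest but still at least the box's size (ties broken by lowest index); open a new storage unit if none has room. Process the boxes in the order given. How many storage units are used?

9

storage unit 1: place 20 ft³, 130 ft³ left
storage unit 1: place 117 ft³, 13 ft³ left
storage unit 2: place 64 ft³, 86 ft³ left
storage unit 3: place 138 ft³, 12 ft³ left
storage unit 4: place 115 ft³, 35 ft³ left
storage unit 5: place 116 ft³, 34 ft³ left
storage unit 6: place 87 ft³, 63 ft³ left
storage unit 2: place 74 ft³, 12 ft³ left
storage unit 7: place 80 ft³, 70 ft³ left
storage unit 8: place 74 ft³, 76 ft³ left
storage unit 9: place 146 ft³, 4 ft³ left
Final storage units: [20,117] [64,74] [138] [115] [116] [87] [80] [74] [146].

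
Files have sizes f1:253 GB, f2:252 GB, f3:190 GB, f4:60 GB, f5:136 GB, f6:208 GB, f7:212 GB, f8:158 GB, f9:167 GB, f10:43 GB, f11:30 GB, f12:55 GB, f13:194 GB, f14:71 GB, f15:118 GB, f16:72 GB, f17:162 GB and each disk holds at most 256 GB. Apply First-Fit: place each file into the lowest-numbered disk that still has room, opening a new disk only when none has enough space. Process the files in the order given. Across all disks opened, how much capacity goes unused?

f1 (253 GB) → disk 1 (remaining 3 GB)
f2 (252 GB) → disk 2 (remaining 4 GB)
f3 (190 GB) → disk 3 (remaining 66 GB)
f4 (60 GB) → disk 3 (remaining 6 GB)
f5 (136 GB) → disk 4 (remaining 120 GB)
f6 (208 GB) → disk 5 (remaining 48 GB)
f7 (212 GB) → disk 6 (remaining 44 GB)
f8 (158 GB) → disk 7 (remaining 98 GB)
f9 (167 GB) → disk 8 (remaining 89 GB)
f10 (43 GB) → disk 4 (remaining 77 GB)
f11 (30 GB) → disk 4 (remaining 47 GB)
f12 (55 GB) → disk 7 (remaining 43 GB)
f13 (194 GB) → disk 9 (remaining 62 GB)
f14 (71 GB) → disk 8 (remaining 18 GB)
f15 (118 GB) → disk 10 (remaining 138 GB)
f16 (72 GB) → disk 10 (remaining 66 GB)
f17 (162 GB) → disk 11 (remaining 94 GB)
11 disks × 256 GB = 2816 GB; used 2381 GB; unused 435 GB.

435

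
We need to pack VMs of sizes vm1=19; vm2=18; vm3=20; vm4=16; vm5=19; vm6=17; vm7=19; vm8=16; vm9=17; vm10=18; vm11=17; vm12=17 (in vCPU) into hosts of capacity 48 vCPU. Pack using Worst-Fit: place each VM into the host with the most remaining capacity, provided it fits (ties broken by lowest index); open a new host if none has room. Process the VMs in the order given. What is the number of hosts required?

6 hosts

host 1: place vm1 (19 vCPU), 29 vCPU left
host 1: place vm2 (18 vCPU), 11 vCPU left
host 2: place vm3 (20 vCPU), 28 vCPU left
host 2: place vm4 (16 vCPU), 12 vCPU left
host 3: place vm5 (19 vCPU), 29 vCPU left
host 3: place vm6 (17 vCPU), 12 vCPU left
host 4: place vm7 (19 vCPU), 29 vCPU left
host 4: place vm8 (16 vCPU), 13 vCPU left
host 5: place vm9 (17 vCPU), 31 vCPU left
host 5: place vm10 (18 vCPU), 13 vCPU left
host 6: place vm11 (17 vCPU), 31 vCPU left
host 6: place vm12 (17 vCPU), 14 vCPU left
Final hosts: [19,18] [20,16] [19,17] [19,16] [17,18] [17,17].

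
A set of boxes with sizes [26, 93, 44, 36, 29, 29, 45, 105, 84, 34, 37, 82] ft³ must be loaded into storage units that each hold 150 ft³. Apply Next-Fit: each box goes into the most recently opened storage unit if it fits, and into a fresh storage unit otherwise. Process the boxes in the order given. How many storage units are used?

5 storage units

Put 26 ft³ in storage unit 1; 124 ft³ remain.
Put 93 ft³ in storage unit 1; 31 ft³ remain.
Put 44 ft³ in storage unit 2; 106 ft³ remain.
Put 36 ft³ in storage unit 2; 70 ft³ remain.
Put 29 ft³ in storage unit 2; 41 ft³ remain.
Put 29 ft³ in storage unit 2; 12 ft³ remain.
Put 45 ft³ in storage unit 3; 105 ft³ remain.
Put 105 ft³ in storage unit 3; 0 ft³ remain.
Put 84 ft³ in storage unit 4; 66 ft³ remain.
Put 34 ft³ in storage unit 4; 32 ft³ remain.
Put 37 ft³ in storage unit 5; 113 ft³ remain.
Put 82 ft³ in storage unit 5; 31 ft³ remain.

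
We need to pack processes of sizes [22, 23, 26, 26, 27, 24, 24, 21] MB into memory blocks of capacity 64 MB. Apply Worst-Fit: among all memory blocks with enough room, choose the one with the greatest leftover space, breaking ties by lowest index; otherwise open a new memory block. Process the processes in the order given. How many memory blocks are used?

memory block 1: place 22 MB, 42 MB left
memory block 1: place 23 MB, 19 MB left
memory block 2: place 26 MB, 38 MB left
memory block 2: place 26 MB, 12 MB left
memory block 3: place 27 MB, 37 MB left
memory block 3: place 24 MB, 13 MB left
memory block 4: place 24 MB, 40 MB left
memory block 4: place 21 MB, 19 MB left

4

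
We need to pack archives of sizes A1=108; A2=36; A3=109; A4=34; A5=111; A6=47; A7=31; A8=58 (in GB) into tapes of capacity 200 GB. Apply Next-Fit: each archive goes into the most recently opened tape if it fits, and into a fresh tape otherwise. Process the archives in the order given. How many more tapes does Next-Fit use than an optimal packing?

Next-Fit: [108,36] [109,34] [111,47,31] [58] → 4 tapes.
Total size 534 GB; any packing needs at least ⌈534/200⌉ = 3 tapes.
An optimal packing achieves that bound: [111,58,31] [109,47,36] [108,34] → 3 tapes.
Excess: 4 − 3 = 1.

1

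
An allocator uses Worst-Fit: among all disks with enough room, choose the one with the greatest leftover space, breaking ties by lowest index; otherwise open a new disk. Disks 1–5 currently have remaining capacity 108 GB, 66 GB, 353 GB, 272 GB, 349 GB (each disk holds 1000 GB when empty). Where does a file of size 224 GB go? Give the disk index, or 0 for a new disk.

3

Disks with room: disk 3 (353 GB), disk 4 (272 GB), disk 5 (349 GB).
Most room is disk 3 with 353 GB free.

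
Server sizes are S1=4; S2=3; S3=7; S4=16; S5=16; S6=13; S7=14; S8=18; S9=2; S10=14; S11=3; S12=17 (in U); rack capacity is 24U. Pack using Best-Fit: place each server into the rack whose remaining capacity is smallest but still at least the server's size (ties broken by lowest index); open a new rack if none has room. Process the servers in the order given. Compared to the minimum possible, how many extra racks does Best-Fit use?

1

Best-Fit: [4,3,7] [16] [16] [13] [14] [18,2,3] [14] [17] → 8 racks.
7 servers exceed 12U (half the capacity), and no two of those can share a rack, so at least 7 racks are needed.
An optimal packing achieves that bound: [18,4,2] [17,7] [16,3,3] [16] [14] [14] [13] → 7 racks.
Excess: 8 − 7 = 1.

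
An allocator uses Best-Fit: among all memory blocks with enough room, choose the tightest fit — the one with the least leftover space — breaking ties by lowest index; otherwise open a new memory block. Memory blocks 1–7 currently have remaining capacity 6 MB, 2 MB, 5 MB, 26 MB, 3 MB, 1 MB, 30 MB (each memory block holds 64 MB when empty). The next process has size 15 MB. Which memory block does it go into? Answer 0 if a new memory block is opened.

4

Memory blocks with room: memory block 4 (26 MB), memory block 7 (30 MB).
Tightest fit is memory block 4 with 26 MB free.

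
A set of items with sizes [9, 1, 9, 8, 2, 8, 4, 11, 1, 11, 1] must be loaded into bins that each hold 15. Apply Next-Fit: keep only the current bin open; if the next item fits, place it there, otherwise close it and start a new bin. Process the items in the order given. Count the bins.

bin 1: place 9, 6 left
bin 1: place 1, 5 left
bin 2: place 9, 6 left
bin 3: place 8, 7 left
bin 3: place 2, 5 left
bin 4: place 8, 7 left
bin 4: place 4, 3 left
bin 5: place 11, 4 left
bin 5: place 1, 3 left
bin 6: place 11, 4 left
bin 6: place 1, 3 left
Final bins: [9,1] [9] [8,2] [8,4] [11,1] [11,1].

6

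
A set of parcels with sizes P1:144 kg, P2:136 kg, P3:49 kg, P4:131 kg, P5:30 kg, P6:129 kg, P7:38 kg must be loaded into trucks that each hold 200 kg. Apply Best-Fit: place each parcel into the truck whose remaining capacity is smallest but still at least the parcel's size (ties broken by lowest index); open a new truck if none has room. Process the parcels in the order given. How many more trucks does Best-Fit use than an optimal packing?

Best-Fit: [144,49] [136,30] [131,38] [129] → 4 trucks.
Total size 657 kg; any packing needs at least ⌈657/200⌉ = 4 trucks.
So 4 is already optimal.

0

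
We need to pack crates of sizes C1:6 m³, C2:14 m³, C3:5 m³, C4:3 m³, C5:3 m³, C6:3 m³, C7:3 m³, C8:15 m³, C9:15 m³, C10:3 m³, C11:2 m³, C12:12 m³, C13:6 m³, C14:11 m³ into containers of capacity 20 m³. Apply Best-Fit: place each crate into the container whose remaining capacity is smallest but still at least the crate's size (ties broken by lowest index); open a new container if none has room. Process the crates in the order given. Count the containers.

6

C1 (6 m³) → container 1 (remaining 14 m³)
C2 (14 m³) → container 1 (remaining 0 m³)
C3 (5 m³) → container 2 (remaining 15 m³)
C4 (3 m³) → container 2 (remaining 12 m³)
C5 (3 m³) → container 2 (remaining 9 m³)
C6 (3 m³) → container 2 (remaining 6 m³)
C7 (3 m³) → container 2 (remaining 3 m³)
C8 (15 m³) → container 3 (remaining 5 m³)
C9 (15 m³) → container 4 (remaining 5 m³)
C10 (3 m³) → container 2 (remaining 0 m³)
C11 (2 m³) → container 3 (remaining 3 m³)
C12 (12 m³) → container 5 (remaining 8 m³)
C13 (6 m³) → container 5 (remaining 2 m³)
C14 (11 m³) → container 6 (remaining 9 m³)
Final containers: [6,14] [5,3,3,3,3,3] [15,2] [15] [12,6] [11].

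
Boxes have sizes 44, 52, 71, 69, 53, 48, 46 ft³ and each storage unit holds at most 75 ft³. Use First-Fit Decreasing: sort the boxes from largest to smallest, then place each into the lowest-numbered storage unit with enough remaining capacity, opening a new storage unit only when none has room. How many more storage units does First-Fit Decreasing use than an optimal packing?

0

First-Fit Decreasing: [71] [69] [53] [52] [48] [46] [44] → 7 storage units.
7 boxes exceed 37.5 ft³ (half the capacity), and no two of those can share a storage unit, so at least 7 storage units are needed.
So 7 is already optimal.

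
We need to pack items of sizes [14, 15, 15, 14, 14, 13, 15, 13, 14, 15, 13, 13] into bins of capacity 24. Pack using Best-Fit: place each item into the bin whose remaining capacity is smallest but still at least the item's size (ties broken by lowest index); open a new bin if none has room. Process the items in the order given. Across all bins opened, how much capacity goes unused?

bin 1: place 14, 10 left
bin 2: place 15, 9 left
bin 3: place 15, 9 left
bin 4: place 14, 10 left
bin 5: place 14, 10 left
bin 6: place 13, 11 left
bin 7: place 15, 9 left
bin 8: place 13, 11 left
bin 9: place 14, 10 left
bin 10: place 15, 9 left
bin 11: place 13, 11 left
bin 12: place 13, 11 left
12 bins × 24 = 288; used 168; unused 120.

120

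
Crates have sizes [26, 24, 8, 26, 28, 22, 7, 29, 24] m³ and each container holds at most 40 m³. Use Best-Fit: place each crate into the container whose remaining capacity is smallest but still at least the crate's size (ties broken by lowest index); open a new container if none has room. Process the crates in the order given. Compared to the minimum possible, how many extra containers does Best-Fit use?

0

Best-Fit: [26,8] [24] [26] [28,7] [22] [29] [24] → 7 containers.
7 crates exceed 20 m³ (half the capacity), and no two of those can share a container, so at least 7 containers are needed.
So 7 is already optimal.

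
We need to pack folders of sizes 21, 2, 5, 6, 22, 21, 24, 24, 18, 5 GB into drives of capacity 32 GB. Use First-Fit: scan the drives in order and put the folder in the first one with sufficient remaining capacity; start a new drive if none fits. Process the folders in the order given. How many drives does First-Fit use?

6 drives

drive 1: place 21 GB, 11 GB left
drive 1: place 2 GB, 9 GB left
drive 1: place 5 GB, 4 GB left
drive 2: place 6 GB, 26 GB left
drive 2: place 22 GB, 4 GB left
drive 3: place 21 GB, 11 GB left
drive 4: place 24 GB, 8 GB left
drive 5: place 24 GB, 8 GB left
drive 6: place 18 GB, 14 GB left
drive 3: place 5 GB, 6 GB left
Final drives: [21,2,5] [6,22] [21,5] [24] [24] [18].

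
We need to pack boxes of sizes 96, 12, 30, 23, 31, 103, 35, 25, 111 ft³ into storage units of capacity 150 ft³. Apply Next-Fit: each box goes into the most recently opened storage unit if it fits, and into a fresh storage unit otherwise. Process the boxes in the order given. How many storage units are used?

96 ft³ → storage unit 1 (remaining 54 ft³)
12 ft³ → storage unit 1 (remaining 42 ft³)
30 ft³ → storage unit 1 (remaining 12 ft³)
23 ft³ → storage unit 2 (remaining 127 ft³)
31 ft³ → storage unit 2 (remaining 96 ft³)
103 ft³ → storage unit 3 (remaining 47 ft³)
35 ft³ → storage unit 3 (remaining 12 ft³)
25 ft³ → storage unit 4 (remaining 125 ft³)
111 ft³ → storage unit 4 (remaining 14 ft³)

4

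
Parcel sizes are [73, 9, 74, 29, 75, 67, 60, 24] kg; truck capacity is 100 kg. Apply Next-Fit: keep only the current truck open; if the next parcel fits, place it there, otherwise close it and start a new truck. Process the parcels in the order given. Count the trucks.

6 trucks

truck 1: place 73 kg, 27 kg left
truck 1: place 9 kg, 18 kg left
truck 2: place 74 kg, 26 kg left
truck 3: place 29 kg, 71 kg left
truck 4: place 75 kg, 25 kg left
truck 5: place 67 kg, 33 kg left
truck 6: place 60 kg, 40 kg left
truck 6: place 24 kg, 16 kg left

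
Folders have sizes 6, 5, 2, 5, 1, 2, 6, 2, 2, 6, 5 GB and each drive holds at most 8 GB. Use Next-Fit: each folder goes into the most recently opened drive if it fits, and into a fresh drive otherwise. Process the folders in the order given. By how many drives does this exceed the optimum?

0

Next-Fit: [6] [5,2] [5,1,2] [6,2] [2,6] [5] → 6 drives.
Total size 42 GB; any packing needs at least ⌈42/8⌉ = 6 drives.
So 6 is already optimal.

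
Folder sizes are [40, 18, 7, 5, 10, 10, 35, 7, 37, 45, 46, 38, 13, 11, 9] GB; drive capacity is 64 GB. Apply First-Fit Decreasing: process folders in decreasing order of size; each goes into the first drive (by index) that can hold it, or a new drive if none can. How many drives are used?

6

Sorted descending: 46, 45, 40, 38, 37, 35, 18, 13, 11, 10, 10, 9, 7, 7, 5.
46 GB → drive 1 (remaining 18 GB)
45 GB → drive 2 (remaining 19 GB)
40 GB → drive 3 (remaining 24 GB)
38 GB → drive 4 (remaining 26 GB)
37 GB → drive 5 (remaining 27 GB)
35 GB → drive 6 (remaining 29 GB)
18 GB → drive 1 (remaining 0 GB)
13 GB → drive 2 (remaining 6 GB)
11 GB → drive 3 (remaining 13 GB)
10 GB → drive 3 (remaining 3 GB)
10 GB → drive 4 (remaining 16 GB)
9 GB → drive 4 (remaining 7 GB)
7 GB → drive 4 (remaining 0 GB)
7 GB → drive 5 (remaining 20 GB)
5 GB → drive 2 (remaining 1 GB)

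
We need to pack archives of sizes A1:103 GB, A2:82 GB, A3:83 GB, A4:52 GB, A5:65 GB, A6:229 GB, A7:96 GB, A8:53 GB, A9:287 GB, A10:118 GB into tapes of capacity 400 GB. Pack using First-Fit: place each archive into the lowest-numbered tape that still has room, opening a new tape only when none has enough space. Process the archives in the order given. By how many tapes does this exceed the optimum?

First-Fit: [103,82,83,52,65] [229,96,53] [287] [118] → 4 tapes.
Total size 1168 GB; any packing needs at least ⌈1168/400⌉ = 3 tapes.
An optimal packing achieves that bound: [287,103] [229,118,53] [96,83,82,65,52] → 3 tapes.
Excess: 4 − 3 = 1.

1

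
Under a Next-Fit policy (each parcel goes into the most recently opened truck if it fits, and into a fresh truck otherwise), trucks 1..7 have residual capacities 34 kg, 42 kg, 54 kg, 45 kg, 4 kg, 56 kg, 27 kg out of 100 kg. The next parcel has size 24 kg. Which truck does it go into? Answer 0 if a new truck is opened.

7

Next-Fit only looks at truck 7, which has 27 kg free.
24 kg fits there.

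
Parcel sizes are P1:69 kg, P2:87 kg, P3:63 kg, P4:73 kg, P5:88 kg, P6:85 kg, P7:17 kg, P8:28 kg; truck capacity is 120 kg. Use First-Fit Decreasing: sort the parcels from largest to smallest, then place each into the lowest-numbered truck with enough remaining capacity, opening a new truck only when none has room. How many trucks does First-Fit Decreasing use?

6

Sorted descending: 88, 87, 85, 73, 69, 63, 28, 17.
truck 1: place 88 kg, 32 kg left
truck 2: place 87 kg, 33 kg left
truck 3: place 85 kg, 35 kg left
truck 4: place 73 kg, 47 kg left
truck 5: place 69 kg, 51 kg left
truck 6: place 63 kg, 57 kg left
truck 1: place 28 kg, 4 kg left
truck 2: place 17 kg, 16 kg left
Final trucks: [88,28] [87,17] [85] [73] [69] [63].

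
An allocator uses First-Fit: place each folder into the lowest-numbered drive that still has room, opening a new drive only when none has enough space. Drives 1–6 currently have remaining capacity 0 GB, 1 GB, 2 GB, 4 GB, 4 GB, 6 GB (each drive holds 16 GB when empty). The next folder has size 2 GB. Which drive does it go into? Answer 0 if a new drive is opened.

Drives with room: drive 3 (2 GB), drive 4 (4 GB), drive 5 (4 GB), drive 6 (6 GB).
The first with room is drive 3.

3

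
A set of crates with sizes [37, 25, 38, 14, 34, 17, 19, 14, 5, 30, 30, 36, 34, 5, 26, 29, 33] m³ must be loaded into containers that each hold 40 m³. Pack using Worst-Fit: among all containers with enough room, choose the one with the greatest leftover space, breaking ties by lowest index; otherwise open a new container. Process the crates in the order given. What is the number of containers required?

37 m³ → container 1 (remaining 3 m³)
25 m³ → container 2 (remaining 15 m³)
38 m³ → container 3 (remaining 2 m³)
14 m³ → container 2 (remaining 1 m³)
34 m³ → container 4 (remaining 6 m³)
17 m³ → container 5 (remaining 23 m³)
19 m³ → container 5 (remaining 4 m³)
14 m³ → container 6 (remaining 26 m³)
5 m³ → container 6 (remaining 21 m³)
30 m³ → container 7 (remaining 10 m³)
30 m³ → container 8 (remaining 10 m³)
36 m³ → container 9 (remaining 4 m³)
34 m³ → container 10 (remaining 6 m³)
5 m³ → container 6 (remaining 16 m³)
26 m³ → container 11 (remaining 14 m³)
29 m³ → container 12 (remaining 11 m³)
33 m³ → container 13 (remaining 7 m³)
Final containers: [37] [25,14] [38] [34] [17,19] [14,5,5] [30] [30] [36] [34] [26] [29] [33].

13 containers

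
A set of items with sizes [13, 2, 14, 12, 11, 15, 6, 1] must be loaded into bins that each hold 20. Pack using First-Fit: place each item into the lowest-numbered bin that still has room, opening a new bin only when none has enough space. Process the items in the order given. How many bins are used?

5 bins

Put 13 in bin 1; 7 remain.
Put 2 in bin 1; 5 remain.
Put 14 in bin 2; 6 remain.
Put 12 in bin 3; 8 remain.
Put 11 in bin 4; 9 remain.
Put 15 in bin 5; 5 remain.
Put 6 in bin 2; 0 remain.
Put 1 in bin 1; 4 remain.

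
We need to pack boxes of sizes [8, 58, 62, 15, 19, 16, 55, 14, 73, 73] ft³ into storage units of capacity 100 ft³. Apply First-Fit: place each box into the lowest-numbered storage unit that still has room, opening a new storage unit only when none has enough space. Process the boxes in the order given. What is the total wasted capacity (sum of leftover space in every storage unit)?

storage unit 1: place 8 ft³, 92 ft³ left
storage unit 1: place 58 ft³, 34 ft³ left
storage unit 2: place 62 ft³, 38 ft³ left
storage unit 1: place 15 ft³, 19 ft³ left
storage unit 1: place 19 ft³, 0 ft³ left
storage unit 2: place 16 ft³, 22 ft³ left
storage unit 3: place 55 ft³, 45 ft³ left
storage unit 2: place 14 ft³, 8 ft³ left
storage unit 4: place 73 ft³, 27 ft³ left
storage unit 5: place 73 ft³, 27 ft³ left
5 storage units × 100 ft³ = 500 ft³; used 393 ft³; unused 107 ft³.

107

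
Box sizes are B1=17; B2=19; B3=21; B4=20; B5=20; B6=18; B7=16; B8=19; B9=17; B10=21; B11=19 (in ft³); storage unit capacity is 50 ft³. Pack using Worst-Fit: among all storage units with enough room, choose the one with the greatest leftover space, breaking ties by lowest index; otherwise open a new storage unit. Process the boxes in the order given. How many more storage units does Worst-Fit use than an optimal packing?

Worst-Fit: [17,19] [21,20] [20,18] [16,19] [17,21] [19] → 6 storage units.
Total size 207 ft³; any packing needs at least ⌈207/50⌉ = 5 storage units.
An optimal packing achieves that bound: [21,21] [20,20] [19,19] [19,18] [17,17,16] → 5 storage units.
Excess: 6 − 5 = 1.

1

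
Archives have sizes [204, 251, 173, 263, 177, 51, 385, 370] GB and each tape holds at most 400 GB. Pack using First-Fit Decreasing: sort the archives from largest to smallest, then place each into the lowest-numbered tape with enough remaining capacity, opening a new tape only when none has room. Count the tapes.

6

Sorted descending: 385, 370, 263, 251, 204, 177, 173, 51.
385 GB → tape 1 (remaining 15 GB)
370 GB → tape 2 (remaining 30 GB)
263 GB → tape 3 (remaining 137 GB)
251 GB → tape 4 (remaining 149 GB)
204 GB → tape 5 (remaining 196 GB)
177 GB → tape 5 (remaining 19 GB)
173 GB → tape 6 (remaining 227 GB)
51 GB → tape 3 (remaining 86 GB)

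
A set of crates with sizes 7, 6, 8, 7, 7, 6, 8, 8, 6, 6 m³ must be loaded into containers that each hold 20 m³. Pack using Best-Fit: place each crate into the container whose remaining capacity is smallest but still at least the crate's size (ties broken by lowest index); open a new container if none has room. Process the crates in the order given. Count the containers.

Put 7 m³ in container 1; 13 m³ remain.
Put 6 m³ in container 1; 7 m³ remain.
Put 8 m³ in container 2; 12 m³ remain.
Put 7 m³ in container 1; 0 m³ remain.
Put 7 m³ in container 2; 5 m³ remain.
Put 6 m³ in container 3; 14 m³ remain.
Put 8 m³ in container 3; 6 m³ remain.
Put 8 m³ in container 4; 12 m³ remain.
Put 6 m³ in container 3; 0 m³ remain.
Put 6 m³ in container 4; 6 m³ remain.
Final containers: [7,6,7] [8,7] [6,8,6] [8,6].

4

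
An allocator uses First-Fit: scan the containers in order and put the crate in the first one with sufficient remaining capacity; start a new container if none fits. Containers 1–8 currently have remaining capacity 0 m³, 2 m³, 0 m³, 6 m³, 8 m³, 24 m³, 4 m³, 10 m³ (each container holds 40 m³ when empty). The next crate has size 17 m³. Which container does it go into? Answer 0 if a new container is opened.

6

Containers with room: container 6 (24 m³).
The first with room is container 6.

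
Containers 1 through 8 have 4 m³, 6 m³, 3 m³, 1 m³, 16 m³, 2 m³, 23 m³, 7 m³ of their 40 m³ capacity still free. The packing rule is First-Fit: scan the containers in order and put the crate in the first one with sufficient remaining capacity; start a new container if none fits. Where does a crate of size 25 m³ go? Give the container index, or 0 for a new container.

No container has ≥ 25 m³ free, so a new container is opened.

0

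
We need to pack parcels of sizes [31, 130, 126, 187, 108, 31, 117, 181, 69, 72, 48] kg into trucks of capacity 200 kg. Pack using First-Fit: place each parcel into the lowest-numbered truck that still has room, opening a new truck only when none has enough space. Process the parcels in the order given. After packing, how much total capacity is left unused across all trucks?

31 kg → truck 1 (remaining 169 kg)
130 kg → truck 1 (remaining 39 kg)
126 kg → truck 2 (remaining 74 kg)
187 kg → truck 3 (remaining 13 kg)
108 kg → truck 4 (remaining 92 kg)
31 kg → truck 1 (remaining 8 kg)
117 kg → truck 5 (remaining 83 kg)
181 kg → truck 6 (remaining 19 kg)
69 kg → truck 2 (remaining 5 kg)
72 kg → truck 4 (remaining 20 kg)
48 kg → truck 5 (remaining 35 kg)
6 trucks × 200 kg = 1200 kg; used 1100 kg; unused 100 kg.

100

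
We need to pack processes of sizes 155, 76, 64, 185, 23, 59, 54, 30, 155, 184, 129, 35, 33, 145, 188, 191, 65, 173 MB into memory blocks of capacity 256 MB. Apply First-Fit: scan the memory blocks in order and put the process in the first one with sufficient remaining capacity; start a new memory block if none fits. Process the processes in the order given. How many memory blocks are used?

10 memory blocks

Put 155 MB in memory block 1; 101 MB remain.
Put 76 MB in memory block 1; 25 MB remain.
Put 64 MB in memory block 2; 192 MB remain.
Put 185 MB in memory block 2; 7 MB remain.
Put 23 MB in memory block 1; 2 MB remain.
Put 59 MB in memory block 3; 197 MB remain.
Put 54 MB in memory block 3; 143 MB remain.
Put 30 MB in memory block 3; 113 MB remain.
Put 155 MB in memory block 4; 101 MB remain.
Put 184 MB in memory block 5; 72 MB remain.
Put 129 MB in memory block 6; 127 MB remain.
Put 35 MB in memory block 3; 78 MB remain.
Put 33 MB in memory block 3; 45 MB remain.
Put 145 MB in memory block 7; 111 MB remain.
Put 188 MB in memory block 8; 68 MB remain.
Put 191 MB in memory block 9; 65 MB remain.
Put 65 MB in memory block 4; 36 MB remain.
Put 173 MB in memory block 10; 83 MB remain.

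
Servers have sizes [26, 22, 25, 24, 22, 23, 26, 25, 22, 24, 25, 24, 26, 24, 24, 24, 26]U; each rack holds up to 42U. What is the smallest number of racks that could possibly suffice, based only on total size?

10

Total size = 26 + 22 + 25 + 24 + 22 + 23 + 26 + 25 + 22 + 24 + 25 + 24 + 26 + 24 + 24 + 24 + 26 = 412U.
⌈412 / 42⌉ = 10.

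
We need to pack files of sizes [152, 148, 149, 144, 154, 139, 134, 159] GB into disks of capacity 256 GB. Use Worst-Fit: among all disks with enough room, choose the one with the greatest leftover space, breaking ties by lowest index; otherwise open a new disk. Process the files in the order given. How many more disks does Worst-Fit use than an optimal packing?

0

Worst-Fit: [152] [148] [149] [144] [154] [139] [134] [159] → 8 disks.
8 files exceed 128 GB (half the capacity), and no two of those can share a disk, so at least 8 disks are needed.
So 8 is already optimal.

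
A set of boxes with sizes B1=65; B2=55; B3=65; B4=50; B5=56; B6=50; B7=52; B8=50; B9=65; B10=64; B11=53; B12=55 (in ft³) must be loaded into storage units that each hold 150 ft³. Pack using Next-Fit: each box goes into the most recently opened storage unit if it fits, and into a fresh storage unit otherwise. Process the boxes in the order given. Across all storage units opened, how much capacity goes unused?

220

storage unit 1: place B1 (65 ft³), 85 ft³ left
storage unit 1: place B2 (55 ft³), 30 ft³ left
storage unit 2: place B3 (65 ft³), 85 ft³ left
storage unit 2: place B4 (50 ft³), 35 ft³ left
storage unit 3: place B5 (56 ft³), 94 ft³ left
storage unit 3: place B6 (50 ft³), 44 ft³ left
storage unit 4: place B7 (52 ft³), 98 ft³ left
storage unit 4: place B8 (50 ft³), 48 ft³ left
storage unit 5: place B9 (65 ft³), 85 ft³ left
storage unit 5: place B10 (64 ft³), 21 ft³ left
storage unit 6: place B11 (53 ft³), 97 ft³ left
storage unit 6: place B12 (55 ft³), 42 ft³ left
6 storage units × 150 ft³ = 900 ft³; used 680 ft³; unused 220 ft³.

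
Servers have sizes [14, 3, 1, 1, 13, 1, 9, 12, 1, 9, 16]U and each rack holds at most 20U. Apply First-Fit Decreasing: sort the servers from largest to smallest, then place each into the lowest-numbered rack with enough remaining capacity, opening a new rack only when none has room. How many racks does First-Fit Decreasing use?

5

Sorted descending: 16, 14, 13, 12, 9, 9, 3, 1, 1, 1, 1.
rack 1: place 16U, 4U left
rack 2: place 14U, 6U left
rack 3: place 13U, 7U left
rack 4: place 12U, 8U left
rack 5: place 9U, 11U left
rack 5: place 9U, 2U left
rack 1: place 3U, 1U left
rack 1: place 1U, 0U left
rack 2: place 1U, 5U left
rack 2: place 1U, 4U left
rack 2: place 1U, 3U left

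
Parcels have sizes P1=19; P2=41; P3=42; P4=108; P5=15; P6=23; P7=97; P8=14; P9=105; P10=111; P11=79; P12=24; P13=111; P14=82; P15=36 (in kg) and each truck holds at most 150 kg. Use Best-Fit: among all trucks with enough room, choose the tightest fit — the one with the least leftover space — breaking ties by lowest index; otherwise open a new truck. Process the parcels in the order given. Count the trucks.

8 trucks

Put P1 (19 kg) in truck 1; 131 kg remain.
Put P2 (41 kg) in truck 1; 90 kg remain.
Put P3 (42 kg) in truck 1; 48 kg remain.
Put P4 (108 kg) in truck 2; 42 kg remain.
Put P5 (15 kg) in truck 2; 27 kg remain.
Put P6 (23 kg) in truck 2; 4 kg remain.
Put P7 (97 kg) in truck 3; 53 kg remain.
Put P8 (14 kg) in truck 1; 34 kg remain.
Put P9 (105 kg) in truck 4; 45 kg remain.
Put P10 (111 kg) in truck 5; 39 kg remain.
Put P11 (79 kg) in truck 6; 71 kg remain.
Put P12 (24 kg) in truck 1; 10 kg remain.
Put P13 (111 kg) in truck 7; 39 kg remain.
Put P14 (82 kg) in truck 8; 68 kg remain.
Put P15 (36 kg) in truck 5; 3 kg remain.
Final trucks: [19,41,42,14,24] [108,15,23] [97] [105] [111,36] [79] [111] [82].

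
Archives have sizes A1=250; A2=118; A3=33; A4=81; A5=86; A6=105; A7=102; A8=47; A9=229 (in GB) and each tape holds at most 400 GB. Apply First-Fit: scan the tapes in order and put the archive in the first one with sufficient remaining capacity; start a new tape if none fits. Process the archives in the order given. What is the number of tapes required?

A1 (250 GB) → tape 1 (remaining 150 GB)
A2 (118 GB) → tape 1 (remaining 32 GB)
A3 (33 GB) → tape 2 (remaining 367 GB)
A4 (81 GB) → tape 2 (remaining 286 GB)
A5 (86 GB) → tape 2 (remaining 200 GB)
A6 (105 GB) → tape 2 (remaining 95 GB)
A7 (102 GB) → tape 3 (remaining 298 GB)
A8 (47 GB) → tape 2 (remaining 48 GB)
A9 (229 GB) → tape 3 (remaining 69 GB)
Final tapes: [250,118] [33,81,86,105,47] [102,229].

3 tapes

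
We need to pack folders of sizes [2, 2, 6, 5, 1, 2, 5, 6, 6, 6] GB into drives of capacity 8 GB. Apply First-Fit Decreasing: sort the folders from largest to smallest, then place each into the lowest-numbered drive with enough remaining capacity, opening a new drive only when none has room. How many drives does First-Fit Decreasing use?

6 drives

Sorted descending: 6, 6, 6, 6, 5, 5, 2, 2, 2, 1.
drive 1: place 6 GB, 2 GB left
drive 2: place 6 GB, 2 GB left
drive 3: place 6 GB, 2 GB left
drive 4: place 6 GB, 2 GB left
drive 5: place 5 GB, 3 GB left
drive 6: place 5 GB, 3 GB left
drive 1: place 2 GB, 0 GB left
drive 2: place 2 GB, 0 GB left
drive 3: place 2 GB, 0 GB left
drive 4: place 1 GB, 1 GB left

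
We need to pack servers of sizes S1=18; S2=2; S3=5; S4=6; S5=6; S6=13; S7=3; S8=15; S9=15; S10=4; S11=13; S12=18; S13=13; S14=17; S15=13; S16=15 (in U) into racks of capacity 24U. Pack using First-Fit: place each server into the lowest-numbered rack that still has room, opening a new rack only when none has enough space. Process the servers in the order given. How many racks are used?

11

S1 (18U) → rack 1 (remaining 6U)
S2 (2U) → rack 1 (remaining 4U)
S3 (5U) → rack 2 (remaining 19U)
S4 (6U) → rack 2 (remaining 13U)
S5 (6U) → rack 2 (remaining 7U)
S6 (13U) → rack 3 (remaining 11U)
S7 (3U) → rack 1 (remaining 1U)
S8 (15U) → rack 4 (remaining 9U)
S9 (15U) → rack 5 (remaining 9U)
S10 (4U) → rack 2 (remaining 3U)
S11 (13U) → rack 6 (remaining 11U)
S12 (18U) → rack 7 (remaining 6U)
S13 (13U) → rack 8 (remaining 11U)
S14 (17U) → rack 9 (remaining 7U)
S15 (13U) → rack 10 (remaining 11U)
S16 (15U) → rack 11 (remaining 9U)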